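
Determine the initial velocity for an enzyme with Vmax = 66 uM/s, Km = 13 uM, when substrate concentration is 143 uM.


v = Vmax * [S] / (Km + [S])
v = 66 * 143 / (13 + 143)
v = 60.5 uM/s

60.5 uM/s


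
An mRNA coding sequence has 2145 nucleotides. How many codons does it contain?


codons = nucleotides / 3
codons = 2145 / 3 = 715

715


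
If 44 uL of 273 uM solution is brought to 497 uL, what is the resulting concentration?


C2 = C1 * V1 / V2
C2 = 273 * 44 / 497
C2 = 24.169 uM

24.169 uM


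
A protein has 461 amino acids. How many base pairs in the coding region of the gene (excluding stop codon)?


Each amino acid = 1 codon = 3 bp
bp = 461 * 3 = 1383 bp

1383 bp


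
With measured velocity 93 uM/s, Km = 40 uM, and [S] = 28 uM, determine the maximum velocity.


Vmax = v * (Km + [S]) / [S]
Vmax = 93 * (40 + 28) / 28
Vmax = 225.8571 uM/s

225.8571 uM/s


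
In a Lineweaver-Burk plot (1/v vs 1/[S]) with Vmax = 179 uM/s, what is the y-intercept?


y-intercept = 1/Vmax
= 1/179
= 0.0056 s/uM

0.0056 s/uM


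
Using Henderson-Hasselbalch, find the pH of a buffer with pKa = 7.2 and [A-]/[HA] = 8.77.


pH = pKa + log10([A-]/[HA])
pH = 7.2 + log10(8.77)
pH = 8.143

8.143


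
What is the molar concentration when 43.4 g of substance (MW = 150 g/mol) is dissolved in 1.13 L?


C = (mass / MW) / volume
C = (43.4 / 150) / 1.13
C = 0.256 M

0.256 M


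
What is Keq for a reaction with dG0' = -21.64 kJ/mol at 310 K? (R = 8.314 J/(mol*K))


Keq = exp(-dG0 * 1000 / (R * T))
Keq = exp(-(-21.64) * 1000 / (8.314 * 310))
Keq = 4430.437

4430.437


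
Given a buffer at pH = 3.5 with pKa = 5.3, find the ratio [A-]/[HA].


[A-]/[HA] = 10^(pH - pKa)
= 10^(3.5 - 5.3)
= 0.0158

0.0158


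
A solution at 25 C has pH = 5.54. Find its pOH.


pOH = 14 - pH
pOH = 14 - 5.54
pOH = 8.46

8.46


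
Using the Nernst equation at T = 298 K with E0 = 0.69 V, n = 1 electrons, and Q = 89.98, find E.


E = E0 - (RT/nF) * ln(Q)
E = 0.69 - (8.314 * 298 / (1 * 96485)) * ln(89.98)
E = 0.5745 V

0.5745 V


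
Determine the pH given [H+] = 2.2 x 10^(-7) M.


pH = -log10([H+])
pH = -log10(2.2 x 10^(-7))
pH = 6.6576

6.6576


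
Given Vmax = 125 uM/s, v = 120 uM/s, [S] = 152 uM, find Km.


Km = [S] * (Vmax - v) / v
Km = 152 * (125 - 120) / 120
Km = 6.3333 uM

6.3333 uM


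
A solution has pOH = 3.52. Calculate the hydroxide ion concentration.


[OH-] = 10^(-pOH)
[OH-] = 10^(-3.52)
[OH-] = 3.020e-04 M

3.020e-04 M


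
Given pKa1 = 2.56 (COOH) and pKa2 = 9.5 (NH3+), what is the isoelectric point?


pI = (pKa1 + pKa2) / 2
pI = (2.56 + 9.5) / 2
pI = 6.03

6.03


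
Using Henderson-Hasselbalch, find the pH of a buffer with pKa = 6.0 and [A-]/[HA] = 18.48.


pH = pKa + log10([A-]/[HA])
pH = 6.0 + log10(18.48)
pH = 7.2667

7.2667


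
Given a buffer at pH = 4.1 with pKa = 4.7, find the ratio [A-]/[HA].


[A-]/[HA] = 10^(pH - pKa)
= 10^(4.1 - 4.7)
= 0.2512

0.2512


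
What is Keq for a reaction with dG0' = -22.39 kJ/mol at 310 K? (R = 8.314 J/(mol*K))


Keq = exp(-dG0 * 1000 / (R * T))
Keq = exp(-(-22.39) * 1000 / (8.314 * 310))
Keq = 5926.868

5926.868


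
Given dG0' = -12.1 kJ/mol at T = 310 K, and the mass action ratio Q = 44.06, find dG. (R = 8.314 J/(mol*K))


dG = dG0' + RT * ln(Q) / 1000
dG = -12.1 + 8.314 * 310 * ln(44.06) / 1000
dG = -2.3433 kJ/mol

-2.3433 kJ/mol


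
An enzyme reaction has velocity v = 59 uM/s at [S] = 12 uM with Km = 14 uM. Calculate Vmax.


Vmax = v * (Km + [S]) / [S]
Vmax = 59 * (14 + 12) / 12
Vmax = 127.8333 uM/s

127.8333 uM/s


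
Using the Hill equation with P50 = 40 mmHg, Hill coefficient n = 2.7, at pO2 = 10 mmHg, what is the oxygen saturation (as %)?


Y = pO2^n / (P50^n + pO2^n)
Y = 10^2.7 / (40^2.7 + 10^2.7)
Y = 2.31%

2.31%


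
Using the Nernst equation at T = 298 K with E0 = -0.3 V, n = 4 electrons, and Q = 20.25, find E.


E = E0 - (RT/nF) * ln(Q)
E = -0.3 - (8.314 * 298 / (4 * 96485)) * ln(20.25)
E = -0.3193 V

-0.3193 V


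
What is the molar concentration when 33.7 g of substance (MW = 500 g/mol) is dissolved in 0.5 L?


C = (mass / MW) / volume
C = (33.7 / 500) / 0.5
C = 0.1348 M

0.1348 M


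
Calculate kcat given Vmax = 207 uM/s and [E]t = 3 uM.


kcat = Vmax / [E]t
kcat = 207 / 3
kcat = 69.0 s^-1

69.0 s^-1


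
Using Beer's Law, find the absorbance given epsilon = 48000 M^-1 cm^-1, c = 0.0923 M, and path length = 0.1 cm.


A = epsilon * c * l
A = 48000 * 0.0923 * 0.1
A = 443.04

443.04


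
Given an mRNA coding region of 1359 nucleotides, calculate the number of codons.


codons = nucleotides / 3
codons = 1359 / 3 = 453

453


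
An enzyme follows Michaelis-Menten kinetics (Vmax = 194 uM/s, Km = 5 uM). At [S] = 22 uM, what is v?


v = Vmax * [S] / (Km + [S])
v = 194 * 22 / (5 + 22)
v = 158.0741 uM/s

158.0741 uM/s


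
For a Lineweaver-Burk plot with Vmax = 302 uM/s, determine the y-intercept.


y-intercept = 1/Vmax
= 1/302
= 0.0033 s/uM

0.0033 s/uM


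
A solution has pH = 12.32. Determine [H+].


[H+] = 10^(-pH)
[H+] = 10^(-12.32)
[H+] = 4.786e-13 M

4.786e-13 M


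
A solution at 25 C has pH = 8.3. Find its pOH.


pOH = 14 - pH
pOH = 14 - 8.3
pOH = 5.7

5.7


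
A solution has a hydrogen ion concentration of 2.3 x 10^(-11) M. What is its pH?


pH = -log10([H+])
pH = -log10(2.3 x 10^(-11))
pH = 10.6383

10.6383


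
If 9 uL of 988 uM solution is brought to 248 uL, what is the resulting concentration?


C2 = C1 * V1 / V2
C2 = 988 * 9 / 248
C2 = 35.8548 uM

35.8548 uM


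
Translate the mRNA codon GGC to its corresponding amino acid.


Standard genetic code lookup.
Codon GGC -> Gly

Gly


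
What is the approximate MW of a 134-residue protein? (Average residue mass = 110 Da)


MW = n_residues * 110 Da
MW = 134 * 110
MW = 14740 Da

14740 Da


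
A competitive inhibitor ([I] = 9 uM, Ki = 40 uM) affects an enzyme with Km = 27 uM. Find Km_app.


Km_app = Km * (1 + [I]/Ki)
Km_app = 27 * (1 + 9/40)
Km_app = 33.075 uM

33.075 uM


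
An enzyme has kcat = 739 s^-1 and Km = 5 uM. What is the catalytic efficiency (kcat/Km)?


Catalytic efficiency = kcat / Km
= 739 / 5
= 147.8 uM^-1*s^-1

147.8 uM^-1*s^-1


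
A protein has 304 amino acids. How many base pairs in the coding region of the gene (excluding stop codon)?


Each amino acid = 1 codon = 3 bp
bp = 304 * 3 = 912 bp

912 bp


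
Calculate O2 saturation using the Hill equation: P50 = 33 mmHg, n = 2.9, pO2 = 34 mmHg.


Y = pO2^n / (P50^n + pO2^n)
Y = 34^2.9 / (33^2.9 + 34^2.9)
Y = 52.16%

52.16%


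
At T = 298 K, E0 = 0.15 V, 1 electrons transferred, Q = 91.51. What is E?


E = E0 - (RT/nF) * ln(Q)
E = 0.15 - (8.314 * 298 / (1 * 96485)) * ln(91.51)
E = 0.034 V

0.034 V


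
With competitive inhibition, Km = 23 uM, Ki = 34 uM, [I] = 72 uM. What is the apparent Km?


Km_app = Km * (1 + [I]/Ki)
Km_app = 23 * (1 + 72/34)
Km_app = 71.7059 uM

71.7059 uM


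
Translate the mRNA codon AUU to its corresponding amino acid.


Standard genetic code lookup.
Codon AUU -> Ile

Ile


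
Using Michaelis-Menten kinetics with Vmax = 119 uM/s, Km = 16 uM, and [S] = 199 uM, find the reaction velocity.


v = Vmax * [S] / (Km + [S])
v = 119 * 199 / (16 + 199)
v = 110.1442 uM/s

110.1442 uM/s


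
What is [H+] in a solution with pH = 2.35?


[H+] = 10^(-pH)
[H+] = 10^(-2.35)
[H+] = 0.0045 M

0.0045 M


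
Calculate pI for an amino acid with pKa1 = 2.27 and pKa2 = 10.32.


pI = (pKa1 + pKa2) / 2
pI = (2.27 + 10.32) / 2
pI = 6.295

6.295


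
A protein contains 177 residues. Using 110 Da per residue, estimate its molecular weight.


MW = n_residues * 110 Da
MW = 177 * 110
MW = 19470 Da

19470 Da


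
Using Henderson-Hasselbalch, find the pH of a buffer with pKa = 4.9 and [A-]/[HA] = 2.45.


pH = pKa + log10([A-]/[HA])
pH = 4.9 + log10(2.45)
pH = 5.2892

5.2892


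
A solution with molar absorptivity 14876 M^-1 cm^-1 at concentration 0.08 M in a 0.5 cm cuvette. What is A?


A = epsilon * c * l
A = 14876 * 0.08 * 0.5
A = 595.04

595.04


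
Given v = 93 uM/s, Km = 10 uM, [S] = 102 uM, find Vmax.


Vmax = v * (Km + [S]) / [S]
Vmax = 93 * (10 + 102) / 102
Vmax = 102.1176 uM/s

102.1176 uM/s


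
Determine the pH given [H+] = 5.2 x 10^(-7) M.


pH = -log10([H+])
pH = -log10(5.2 x 10^(-7))
pH = 6.284

6.284


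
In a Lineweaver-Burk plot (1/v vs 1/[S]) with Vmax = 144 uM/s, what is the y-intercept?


y-intercept = 1/Vmax
= 1/144
= 0.0069 s/uM

0.0069 s/uM


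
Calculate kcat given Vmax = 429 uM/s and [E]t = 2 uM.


kcat = Vmax / [E]t
kcat = 429 / 2
kcat = 214.5 s^-1

214.5 s^-1


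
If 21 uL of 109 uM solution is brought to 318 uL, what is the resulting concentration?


C2 = C1 * V1 / V2
C2 = 109 * 21 / 318
C2 = 7.1981 uM

7.1981 uM


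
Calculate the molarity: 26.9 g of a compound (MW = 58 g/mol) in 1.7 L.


C = (mass / MW) / volume
C = (26.9 / 58) / 1.7
C = 0.2728 M

0.2728 M


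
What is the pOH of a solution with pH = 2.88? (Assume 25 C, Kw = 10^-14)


pOH = 14 - pH
pOH = 14 - 2.88
pOH = 11.12

11.12


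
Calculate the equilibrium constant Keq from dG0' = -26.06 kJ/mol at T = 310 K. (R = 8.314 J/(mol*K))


Keq = exp(-dG0 * 1000 / (R * T))
Keq = exp(-(-26.06) * 1000 / (8.314 * 310))
Keq = 24617.1817

24617.1817


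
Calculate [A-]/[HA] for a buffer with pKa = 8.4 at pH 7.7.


[A-]/[HA] = 10^(pH - pKa)
= 10^(7.7 - 8.4)
= 0.1995

0.1995


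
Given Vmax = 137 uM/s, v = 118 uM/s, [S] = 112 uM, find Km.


Km = [S] * (Vmax - v) / v
Km = 112 * (137 - 118) / 118
Km = 18.0339 uM

18.0339 uM


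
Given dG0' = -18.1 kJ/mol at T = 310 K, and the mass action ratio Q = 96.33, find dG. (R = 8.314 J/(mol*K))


dG = dG0' + RT * ln(Q) / 1000
dG = -18.1 + 8.314 * 310 * ln(96.33) / 1000
dG = -6.3273 kJ/mol

-6.3273 kJ/mol


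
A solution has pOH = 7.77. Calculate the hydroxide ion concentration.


[OH-] = 10^(-pOH)
[OH-] = 10^(-7.77)
[OH-] = 1.698e-08 M

1.698e-08 M


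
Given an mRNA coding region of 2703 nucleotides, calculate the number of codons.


codons = nucleotides / 3
codons = 2703 / 3 = 901

901


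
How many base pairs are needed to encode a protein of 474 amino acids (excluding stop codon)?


Each amino acid = 1 codon = 3 bp
bp = 474 * 3 = 1422 bp

1422 bp


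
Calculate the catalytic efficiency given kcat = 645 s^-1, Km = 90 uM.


Catalytic efficiency = kcat / Km
= 645 / 90
= 7.1667 uM^-1*s^-1

7.1667 uM^-1*s^-1


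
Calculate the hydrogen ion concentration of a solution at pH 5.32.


[H+] = 10^(-pH)
[H+] = 10^(-5.32)
[H+] = 4.786e-06 M

4.786e-06 M


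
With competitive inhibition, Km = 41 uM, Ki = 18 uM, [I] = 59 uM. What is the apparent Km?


Km_app = Km * (1 + [I]/Ki)
Km_app = 41 * (1 + 59/18)
Km_app = 175.3889 uM

175.3889 uM


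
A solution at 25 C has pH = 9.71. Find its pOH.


pOH = 14 - pH
pOH = 14 - 9.71
pOH = 4.29

4.29


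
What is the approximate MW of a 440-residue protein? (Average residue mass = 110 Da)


MW = n_residues * 110 Da
MW = 440 * 110
MW = 48400 Da

48400 Da


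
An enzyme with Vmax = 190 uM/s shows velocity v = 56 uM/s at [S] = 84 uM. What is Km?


Km = [S] * (Vmax - v) / v
Km = 84 * (190 - 56) / 56
Km = 201.0 uM

201.0 uM


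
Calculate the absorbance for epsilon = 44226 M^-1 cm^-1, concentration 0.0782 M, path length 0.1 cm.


A = epsilon * c * l
A = 44226 * 0.0782 * 0.1
A = 345.8473

345.8473


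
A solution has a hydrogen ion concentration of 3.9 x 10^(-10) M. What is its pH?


pH = -log10([H+])
pH = -log10(3.9 x 10^(-10))
pH = 9.4089

9.4089


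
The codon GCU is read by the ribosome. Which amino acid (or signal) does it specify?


Standard genetic code lookup.
Codon GCU -> Ala

Ala


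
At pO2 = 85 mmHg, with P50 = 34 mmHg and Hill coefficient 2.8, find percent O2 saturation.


Y = pO2^n / (P50^n + pO2^n)
Y = 85^2.8 / (34^2.8 + 85^2.8)
Y = 92.86%

92.86%


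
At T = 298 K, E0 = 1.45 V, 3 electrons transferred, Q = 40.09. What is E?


E = E0 - (RT/nF) * ln(Q)
E = 1.45 - (8.314 * 298 / (3 * 96485)) * ln(40.09)
E = 1.4184 V

1.4184 V


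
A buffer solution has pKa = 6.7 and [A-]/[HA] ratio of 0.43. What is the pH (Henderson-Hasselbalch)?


pH = pKa + log10([A-]/[HA])
pH = 6.7 + log10(0.43)
pH = 6.3335

6.3335


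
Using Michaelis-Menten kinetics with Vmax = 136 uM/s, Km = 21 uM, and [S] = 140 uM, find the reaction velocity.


v = Vmax * [S] / (Km + [S])
v = 136 * 140 / (21 + 140)
v = 118.2609 uM/s

118.2609 uM/s


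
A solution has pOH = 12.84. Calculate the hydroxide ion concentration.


[OH-] = 10^(-pOH)
[OH-] = 10^(-12.84)
[OH-] = 1.445e-13 M

1.445e-13 M


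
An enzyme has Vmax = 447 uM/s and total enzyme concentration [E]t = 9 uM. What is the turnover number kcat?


kcat = Vmax / [E]t
kcat = 447 / 9
kcat = 49.6667 s^-1

49.6667 s^-1


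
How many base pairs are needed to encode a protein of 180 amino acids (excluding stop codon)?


Each amino acid = 1 codon = 3 bp
bp = 180 * 3 = 540 bp

540 bp


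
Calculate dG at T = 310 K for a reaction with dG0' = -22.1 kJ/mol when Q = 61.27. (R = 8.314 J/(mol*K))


dG = dG0' + RT * ln(Q) / 1000
dG = -22.1 + 8.314 * 310 * ln(61.27) / 1000
dG = -11.4935 kJ/mol

-11.4935 kJ/mol


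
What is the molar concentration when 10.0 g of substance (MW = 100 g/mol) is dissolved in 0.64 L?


C = (mass / MW) / volume
C = (10.0 / 100) / 0.64
C = 0.1562 M

0.1562 M


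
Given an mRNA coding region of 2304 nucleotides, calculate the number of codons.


codons = nucleotides / 3
codons = 2304 / 3 = 768

768


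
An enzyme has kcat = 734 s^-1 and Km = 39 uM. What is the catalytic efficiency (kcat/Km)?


Catalytic efficiency = kcat / Km
= 734 / 39
= 18.8205 uM^-1*s^-1

18.8205 uM^-1*s^-1


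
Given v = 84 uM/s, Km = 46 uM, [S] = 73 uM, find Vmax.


Vmax = v * (Km + [S]) / [S]
Vmax = 84 * (46 + 73) / 73
Vmax = 136.9315 uM/s

136.9315 uM/s


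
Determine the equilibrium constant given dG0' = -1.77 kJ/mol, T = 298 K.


Keq = exp(-dG0 * 1000 / (R * T))
Keq = exp(-(-1.77) * 1000 / (8.314 * 298))
Keq = 2.043

2.043


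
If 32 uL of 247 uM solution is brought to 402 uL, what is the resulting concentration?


C2 = C1 * V1 / V2
C2 = 247 * 32 / 402
C2 = 19.6617 uM

19.6617 uM


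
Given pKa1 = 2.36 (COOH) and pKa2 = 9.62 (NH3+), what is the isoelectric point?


pI = (pKa1 + pKa2) / 2
pI = (2.36 + 9.62) / 2
pI = 5.99

5.99


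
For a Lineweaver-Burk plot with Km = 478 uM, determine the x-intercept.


x-intercept = -1/Km
= -1/478
= -0.0021 1/uM

-0.0021 1/uM


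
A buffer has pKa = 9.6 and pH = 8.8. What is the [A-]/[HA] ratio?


[A-]/[HA] = 10^(pH - pKa)
= 10^(8.8 - 9.6)
= 0.1585

0.1585


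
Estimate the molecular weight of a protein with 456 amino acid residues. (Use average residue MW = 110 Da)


MW = n_residues * 110 Da
MW = 456 * 110
MW = 50160 Da

50160 Da


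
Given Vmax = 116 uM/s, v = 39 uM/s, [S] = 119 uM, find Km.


Km = [S] * (Vmax - v) / v
Km = 119 * (116 - 39) / 39
Km = 234.9487 uM

234.9487 uM


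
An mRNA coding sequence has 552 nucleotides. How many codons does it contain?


codons = nucleotides / 3
codons = 552 / 3 = 184

184


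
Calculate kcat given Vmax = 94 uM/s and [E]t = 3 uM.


kcat = Vmax / [E]t
kcat = 94 / 3
kcat = 31.3333 s^-1

31.3333 s^-1


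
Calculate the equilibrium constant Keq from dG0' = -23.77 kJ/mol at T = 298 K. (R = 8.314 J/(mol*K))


Keq = exp(-dG0 * 1000 / (R * T))
Keq = exp(-(-23.77) * 1000 / (8.314 * 298))
Keq = 14677.4903

14677.4903


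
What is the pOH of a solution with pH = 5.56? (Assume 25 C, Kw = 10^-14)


pOH = 14 - pH
pOH = 14 - 5.56
pOH = 8.44

8.44


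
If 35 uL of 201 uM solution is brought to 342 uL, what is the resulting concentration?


C2 = C1 * V1 / V2
C2 = 201 * 35 / 342
C2 = 20.5702 uM

20.5702 uM


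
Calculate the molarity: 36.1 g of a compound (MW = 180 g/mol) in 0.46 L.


C = (mass / MW) / volume
C = (36.1 / 180) / 0.46
C = 0.436 M

0.436 M


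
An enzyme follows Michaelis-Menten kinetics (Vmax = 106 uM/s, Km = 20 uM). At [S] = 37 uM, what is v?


v = Vmax * [S] / (Km + [S])
v = 106 * 37 / (20 + 37)
v = 68.807 uM/s

68.807 uM/s


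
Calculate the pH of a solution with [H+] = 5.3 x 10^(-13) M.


pH = -log10([H+])
pH = -log10(5.3 x 10^(-13))
pH = 12.2757

12.2757


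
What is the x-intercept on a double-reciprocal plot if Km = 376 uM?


x-intercept = -1/Km
= -1/376
= -0.0027 1/uM

-0.0027 1/uM


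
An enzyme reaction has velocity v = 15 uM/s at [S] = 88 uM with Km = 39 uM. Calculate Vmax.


Vmax = v * (Km + [S]) / [S]
Vmax = 15 * (39 + 88) / 88
Vmax = 21.6477 uM/s

21.6477 uM/s


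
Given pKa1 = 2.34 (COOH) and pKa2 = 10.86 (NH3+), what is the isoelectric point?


pI = (pKa1 + pKa2) / 2
pI = (2.34 + 10.86) / 2
pI = 6.6

6.6


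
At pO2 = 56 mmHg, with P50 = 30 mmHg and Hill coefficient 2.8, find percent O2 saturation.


Y = pO2^n / (P50^n + pO2^n)
Y = 56^2.8 / (30^2.8 + 56^2.8)
Y = 85.17%

85.17%


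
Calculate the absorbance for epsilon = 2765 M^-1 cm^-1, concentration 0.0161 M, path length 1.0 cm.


A = epsilon * c * l
A = 2765 * 0.0161 * 1.0
A = 44.5165

44.5165


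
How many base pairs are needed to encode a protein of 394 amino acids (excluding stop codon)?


Each amino acid = 1 codon = 3 bp
bp = 394 * 3 = 1182 bp

1182 bp


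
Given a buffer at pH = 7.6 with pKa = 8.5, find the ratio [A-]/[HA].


[A-]/[HA] = 10^(pH - pKa)
= 10^(7.6 - 8.5)
= 0.1259

0.1259


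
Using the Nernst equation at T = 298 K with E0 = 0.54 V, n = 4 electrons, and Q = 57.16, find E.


E = E0 - (RT/nF) * ln(Q)
E = 0.54 - (8.314 * 298 / (4 * 96485)) * ln(57.16)
E = 0.514 V

0.514 V


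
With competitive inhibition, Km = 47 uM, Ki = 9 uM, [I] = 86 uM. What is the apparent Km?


Km_app = Km * (1 + [I]/Ki)
Km_app = 47 * (1 + 86/9)
Km_app = 496.1111 uM

496.1111 uM


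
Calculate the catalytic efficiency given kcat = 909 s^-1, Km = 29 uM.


Catalytic efficiency = kcat / Km
= 909 / 29
= 31.3448 uM^-1*s^-1

31.3448 uM^-1*s^-1


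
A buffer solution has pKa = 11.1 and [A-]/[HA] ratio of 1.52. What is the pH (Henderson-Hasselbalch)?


pH = pKa + log10([A-]/[HA])
pH = 11.1 + log10(1.52)
pH = 11.2818

11.2818


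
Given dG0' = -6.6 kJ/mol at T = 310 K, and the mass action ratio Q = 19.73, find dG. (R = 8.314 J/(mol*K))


dG = dG0' + RT * ln(Q) / 1000
dG = -6.6 + 8.314 * 310 * ln(19.73) / 1000
dG = 1.086 kJ/mol

1.086 kJ/mol


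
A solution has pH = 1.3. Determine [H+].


[H+] = 10^(-pH)
[H+] = 10^(-1.3)
[H+] = 0.0501 M

0.0501 M


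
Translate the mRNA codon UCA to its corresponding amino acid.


Standard genetic code lookup.
Codon UCA -> Ser

Ser


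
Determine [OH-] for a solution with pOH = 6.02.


[OH-] = 10^(-pOH)
[OH-] = 10^(-6.02)
[OH-] = 9.550e-07 M

9.550e-07 M


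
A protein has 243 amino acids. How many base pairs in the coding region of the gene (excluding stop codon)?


Each amino acid = 1 codon = 3 bp
bp = 243 * 3 = 729 bp

729 bp


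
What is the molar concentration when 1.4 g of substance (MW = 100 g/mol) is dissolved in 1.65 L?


C = (mass / MW) / volume
C = (1.4 / 100) / 1.65
C = 0.0085 M

0.0085 M


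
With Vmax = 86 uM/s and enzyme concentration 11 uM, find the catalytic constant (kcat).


kcat = Vmax / [E]t
kcat = 86 / 11
kcat = 7.8182 s^-1

7.8182 s^-1


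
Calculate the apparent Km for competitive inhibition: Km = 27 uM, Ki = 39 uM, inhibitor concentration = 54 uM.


Km_app = Km * (1 + [I]/Ki)
Km_app = 27 * (1 + 54/39)
Km_app = 64.3846 uM

64.3846 uM


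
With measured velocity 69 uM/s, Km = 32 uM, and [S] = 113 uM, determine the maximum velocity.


Vmax = v * (Km + [S]) / [S]
Vmax = 69 * (32 + 113) / 113
Vmax = 88.5398 uM/s

88.5398 uM/s


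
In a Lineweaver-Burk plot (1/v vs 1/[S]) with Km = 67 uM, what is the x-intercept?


x-intercept = -1/Km
= -1/67
= -0.0149 1/uM

-0.0149 1/uM


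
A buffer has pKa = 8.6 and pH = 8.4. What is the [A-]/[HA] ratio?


[A-]/[HA] = 10^(pH - pKa)
= 10^(8.4 - 8.6)
= 0.631

0.631


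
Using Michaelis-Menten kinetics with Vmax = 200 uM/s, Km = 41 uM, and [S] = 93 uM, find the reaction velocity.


v = Vmax * [S] / (Km + [S])
v = 200 * 93 / (41 + 93)
v = 138.806 uM/s

138.806 uM/s


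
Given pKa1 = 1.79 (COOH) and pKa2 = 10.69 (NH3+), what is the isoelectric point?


pI = (pKa1 + pKa2) / 2
pI = (1.79 + 10.69) / 2
pI = 6.24

6.24


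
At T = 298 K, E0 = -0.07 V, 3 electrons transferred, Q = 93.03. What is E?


E = E0 - (RT/nF) * ln(Q)
E = -0.07 - (8.314 * 298 / (3 * 96485)) * ln(93.03)
E = -0.1088 V

-0.1088 V


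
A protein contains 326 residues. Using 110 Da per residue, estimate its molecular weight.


MW = n_residues * 110 Da
MW = 326 * 110
MW = 35860 Da

35860 Da


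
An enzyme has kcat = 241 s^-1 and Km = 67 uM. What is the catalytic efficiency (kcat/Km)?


Catalytic efficiency = kcat / Km
= 241 / 67
= 3.597 uM^-1*s^-1

3.597 uM^-1*s^-1


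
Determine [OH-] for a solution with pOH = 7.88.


[OH-] = 10^(-pOH)
[OH-] = 10^(-7.88)
[OH-] = 1.318e-08 M

1.318e-08 M


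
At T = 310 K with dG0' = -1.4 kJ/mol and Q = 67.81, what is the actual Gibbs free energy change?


dG = dG0' + RT * ln(Q) / 1000
dG = -1.4 + 8.314 * 310 * ln(67.81) / 1000
dG = 9.4679 kJ/mol

9.4679 kJ/mol


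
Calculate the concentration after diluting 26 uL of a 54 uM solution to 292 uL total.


C2 = C1 * V1 / V2
C2 = 54 * 26 / 292
C2 = 4.8082 uM

4.8082 uM


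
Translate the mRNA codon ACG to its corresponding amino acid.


Standard genetic code lookup.
Codon ACG -> Thr

Thr


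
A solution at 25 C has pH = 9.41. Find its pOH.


pOH = 14 - pH
pOH = 14 - 9.41
pOH = 4.59

4.59


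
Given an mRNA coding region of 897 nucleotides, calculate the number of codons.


codons = nucleotides / 3
codons = 897 / 3 = 299

299


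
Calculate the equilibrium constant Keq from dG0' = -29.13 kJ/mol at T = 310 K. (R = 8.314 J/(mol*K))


Keq = exp(-dG0 * 1000 / (R * T))
Keq = exp(-(-29.13) * 1000 / (8.314 * 310))
Keq = 81011.8311

81011.8311


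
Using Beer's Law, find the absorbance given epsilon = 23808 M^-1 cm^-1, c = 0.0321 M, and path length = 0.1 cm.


A = epsilon * c * l
A = 23808 * 0.0321 * 0.1
A = 76.4237

76.4237


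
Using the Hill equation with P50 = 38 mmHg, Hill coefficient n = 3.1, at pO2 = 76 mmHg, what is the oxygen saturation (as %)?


Y = pO2^n / (P50^n + pO2^n)
Y = 76^3.1 / (38^3.1 + 76^3.1)
Y = 89.56%

89.56%


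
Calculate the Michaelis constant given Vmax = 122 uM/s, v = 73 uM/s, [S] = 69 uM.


Km = [S] * (Vmax - v) / v
Km = 69 * (122 - 73) / 73
Km = 46.3151 uM

46.3151 uM


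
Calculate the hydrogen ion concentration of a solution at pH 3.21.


[H+] = 10^(-pH)
[H+] = 10^(-3.21)
[H+] = 6.166e-04 M

6.166e-04 M


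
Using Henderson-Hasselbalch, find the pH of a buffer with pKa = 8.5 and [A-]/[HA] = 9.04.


pH = pKa + log10([A-]/[HA])
pH = 8.5 + log10(9.04)
pH = 9.4562

9.4562


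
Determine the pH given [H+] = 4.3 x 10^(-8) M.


pH = -log10([H+])
pH = -log10(4.3 x 10^(-8))
pH = 7.3665

7.3665


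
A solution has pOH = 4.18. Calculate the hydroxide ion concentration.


[OH-] = 10^(-pOH)
[OH-] = 10^(-4.18)
[OH-] = 6.607e-05 M

6.607e-05 M


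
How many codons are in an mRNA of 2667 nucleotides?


codons = nucleotides / 3
codons = 2667 / 3 = 889

889


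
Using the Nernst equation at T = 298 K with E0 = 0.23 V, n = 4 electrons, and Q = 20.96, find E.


E = E0 - (RT/nF) * ln(Q)
E = 0.23 - (8.314 * 298 / (4 * 96485)) * ln(20.96)
E = 0.2105 V

0.2105 V


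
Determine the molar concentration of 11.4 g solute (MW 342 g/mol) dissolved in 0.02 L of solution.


C = (mass / MW) / volume
C = (11.4 / 342) / 0.02
C = 1.6667 M

1.6667 M


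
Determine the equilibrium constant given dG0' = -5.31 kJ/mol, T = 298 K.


Keq = exp(-dG0 * 1000 / (R * T))
Keq = exp(-(-5.31) * 1000 / (8.314 * 298))
Keq = 8.5269

8.5269


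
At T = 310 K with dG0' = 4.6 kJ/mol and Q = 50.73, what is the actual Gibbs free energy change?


dG = dG0' + RT * ln(Q) / 1000
dG = 4.6 + 8.314 * 310 * ln(50.73) / 1000
dG = 14.72 kJ/mol

14.72 kJ/mol


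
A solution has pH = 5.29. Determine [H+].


[H+] = 10^(-pH)
[H+] = 10^(-5.29)
[H+] = 5.129e-06 M

5.129e-06 M


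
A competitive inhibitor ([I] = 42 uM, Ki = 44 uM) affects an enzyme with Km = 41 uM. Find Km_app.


Km_app = Km * (1 + [I]/Ki)
Km_app = 41 * (1 + 42/44)
Km_app = 80.1364 uM

80.1364 uM


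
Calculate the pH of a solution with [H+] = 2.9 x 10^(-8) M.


pH = -log10([H+])
pH = -log10(2.9 x 10^(-8))
pH = 7.5376

7.5376


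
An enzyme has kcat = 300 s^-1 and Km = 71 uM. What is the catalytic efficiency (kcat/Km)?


Catalytic efficiency = kcat / Km
= 300 / 71
= 4.2254 uM^-1*s^-1

4.2254 uM^-1*s^-1


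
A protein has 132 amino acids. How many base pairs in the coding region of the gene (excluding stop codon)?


Each amino acid = 1 codon = 3 bp
bp = 132 * 3 = 396 bp

396 bp


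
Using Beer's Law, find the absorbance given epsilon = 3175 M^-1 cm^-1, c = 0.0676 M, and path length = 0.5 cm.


A = epsilon * c * l
A = 3175 * 0.0676 * 0.5
A = 107.315

107.315


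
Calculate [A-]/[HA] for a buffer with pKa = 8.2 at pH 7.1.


[A-]/[HA] = 10^(pH - pKa)
= 10^(7.1 - 8.2)
= 0.0794

0.0794


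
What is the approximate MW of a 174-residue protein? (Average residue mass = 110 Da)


MW = n_residues * 110 Da
MW = 174 * 110
MW = 19140 Da

19140 Da


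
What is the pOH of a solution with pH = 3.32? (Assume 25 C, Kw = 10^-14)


pOH = 14 - pH
pOH = 14 - 3.32
pOH = 10.68

10.68


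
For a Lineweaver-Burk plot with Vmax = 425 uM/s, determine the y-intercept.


y-intercept = 1/Vmax
= 1/425
= 0.0024 s/uM

0.0024 s/uM


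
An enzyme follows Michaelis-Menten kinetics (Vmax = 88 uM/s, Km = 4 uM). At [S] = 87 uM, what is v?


v = Vmax * [S] / (Km + [S])
v = 88 * 87 / (4 + 87)
v = 84.1319 uM/s

84.1319 uM/s


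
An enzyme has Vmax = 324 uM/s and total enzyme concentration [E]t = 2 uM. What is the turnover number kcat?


kcat = Vmax / [E]t
kcat = 324 / 2
kcat = 162.0 s^-1

162.0 s^-1


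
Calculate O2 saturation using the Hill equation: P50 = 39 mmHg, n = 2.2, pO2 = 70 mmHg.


Y = pO2^n / (P50^n + pO2^n)
Y = 70^2.2 / (39^2.2 + 70^2.2)
Y = 78.36%

78.36%


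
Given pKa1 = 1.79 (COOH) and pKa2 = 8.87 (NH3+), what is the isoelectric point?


pI = (pKa1 + pKa2) / 2
pI = (1.79 + 8.87) / 2
pI = 5.33

5.33


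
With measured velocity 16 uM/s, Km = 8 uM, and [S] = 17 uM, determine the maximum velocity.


Vmax = v * (Km + [S]) / [S]
Vmax = 16 * (8 + 17) / 17
Vmax = 23.5294 uM/s

23.5294 uM/s


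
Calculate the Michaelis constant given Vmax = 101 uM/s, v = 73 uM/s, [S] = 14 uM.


Km = [S] * (Vmax - v) / v
Km = 14 * (101 - 73) / 73
Km = 5.3699 uM

5.3699 uM


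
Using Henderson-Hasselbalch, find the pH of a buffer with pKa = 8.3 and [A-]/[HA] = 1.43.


pH = pKa + log10([A-]/[HA])
pH = 8.3 + log10(1.43)
pH = 8.4553

8.4553


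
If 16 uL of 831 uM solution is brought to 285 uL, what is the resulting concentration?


C2 = C1 * V1 / V2
C2 = 831 * 16 / 285
C2 = 46.6526 uM

46.6526 uM


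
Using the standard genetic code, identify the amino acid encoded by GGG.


Standard genetic code lookup.
Codon GGG -> Gly

Gly


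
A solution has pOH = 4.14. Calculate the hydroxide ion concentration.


[OH-] = 10^(-pOH)
[OH-] = 10^(-4.14)
[OH-] = 7.244e-05 M

7.244e-05 M


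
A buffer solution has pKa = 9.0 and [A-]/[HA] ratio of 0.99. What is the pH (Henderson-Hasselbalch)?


pH = pKa + log10([A-]/[HA])
pH = 9.0 + log10(0.99)
pH = 8.9956

8.9956


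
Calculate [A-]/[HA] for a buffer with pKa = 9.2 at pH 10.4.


[A-]/[HA] = 10^(pH - pKa)
= 10^(10.4 - 9.2)
= 15.8489

15.8489


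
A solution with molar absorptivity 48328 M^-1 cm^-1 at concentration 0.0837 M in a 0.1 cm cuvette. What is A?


A = epsilon * c * l
A = 48328 * 0.0837 * 0.1
A = 404.5054

404.5054


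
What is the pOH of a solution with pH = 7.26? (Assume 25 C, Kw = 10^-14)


pOH = 14 - pH
pOH = 14 - 7.26
pOH = 6.74

6.74


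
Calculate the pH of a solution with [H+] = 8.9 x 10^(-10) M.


pH = -log10([H+])
pH = -log10(8.9 x 10^(-10))
pH = 9.0506

9.0506


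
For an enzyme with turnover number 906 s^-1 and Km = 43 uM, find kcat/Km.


Catalytic efficiency = kcat / Km
= 906 / 43
= 21.0698 uM^-1*s^-1

21.0698 uM^-1*s^-1


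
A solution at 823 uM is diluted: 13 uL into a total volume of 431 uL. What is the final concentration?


C2 = C1 * V1 / V2
C2 = 823 * 13 / 431
C2 = 24.8237 uM

24.8237 uM


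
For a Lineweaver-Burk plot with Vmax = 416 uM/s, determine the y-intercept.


y-intercept = 1/Vmax
= 1/416
= 0.0024 s/uM

0.0024 s/uM


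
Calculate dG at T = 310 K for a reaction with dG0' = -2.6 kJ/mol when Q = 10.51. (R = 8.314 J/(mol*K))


dG = dG0' + RT * ln(Q) / 1000
dG = -2.6 + 8.314 * 310 * ln(10.51) / 1000
dG = 3.4627 kJ/mol

3.4627 kJ/mol


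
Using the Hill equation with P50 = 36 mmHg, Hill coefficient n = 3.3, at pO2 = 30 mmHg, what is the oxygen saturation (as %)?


Y = pO2^n / (P50^n + pO2^n)
Y = 30^3.3 / (36^3.3 + 30^3.3)
Y = 35.4%

35.4%


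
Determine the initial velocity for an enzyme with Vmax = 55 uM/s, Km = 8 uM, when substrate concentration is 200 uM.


v = Vmax * [S] / (Km + [S])
v = 55 * 200 / (8 + 200)
v = 52.8846 uM/s

52.8846 uM/s


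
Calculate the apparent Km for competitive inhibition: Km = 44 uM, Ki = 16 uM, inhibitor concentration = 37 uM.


Km_app = Km * (1 + [I]/Ki)
Km_app = 44 * (1 + 37/16)
Km_app = 145.75 uM

145.75 uM


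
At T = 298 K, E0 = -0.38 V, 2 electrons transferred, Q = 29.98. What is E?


E = E0 - (RT/nF) * ln(Q)
E = -0.38 - (8.314 * 298 / (2 * 96485)) * ln(29.98)
E = -0.4237 V

-0.4237 V


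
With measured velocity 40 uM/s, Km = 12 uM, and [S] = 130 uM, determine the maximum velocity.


Vmax = v * (Km + [S]) / [S]
Vmax = 40 * (12 + 130) / 130
Vmax = 43.6923 uM/s

43.6923 uM/s


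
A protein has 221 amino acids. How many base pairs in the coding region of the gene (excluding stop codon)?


Each amino acid = 1 codon = 3 bp
bp = 221 * 3 = 663 bp

663 bp


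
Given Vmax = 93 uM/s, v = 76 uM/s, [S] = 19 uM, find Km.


Km = [S] * (Vmax - v) / v
Km = 19 * (93 - 76) / 76
Km = 4.25 uM

4.25 uM


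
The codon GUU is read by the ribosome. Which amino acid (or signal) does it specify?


Standard genetic code lookup.
Codon GUU -> Val

Val


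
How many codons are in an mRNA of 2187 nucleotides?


codons = nucleotides / 3
codons = 2187 / 3 = 729

729


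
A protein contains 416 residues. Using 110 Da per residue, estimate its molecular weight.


MW = n_residues * 110 Da
MW = 416 * 110
MW = 45760 Da

45760 Da


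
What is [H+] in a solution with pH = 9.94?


[H+] = 10^(-pH)
[H+] = 10^(-9.94)
[H+] = 1.148e-10 M

1.148e-10 M


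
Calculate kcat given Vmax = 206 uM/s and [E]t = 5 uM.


kcat = Vmax / [E]t
kcat = 206 / 5
kcat = 41.2 s^-1

41.2 s^-1


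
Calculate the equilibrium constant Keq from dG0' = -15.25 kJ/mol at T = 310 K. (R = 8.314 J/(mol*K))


Keq = exp(-dG0 * 1000 / (R * T))
Keq = exp(-(-15.25) * 1000 / (8.314 * 310))
Keq = 371.2788

371.2788


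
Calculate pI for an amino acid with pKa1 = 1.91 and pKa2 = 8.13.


pI = (pKa1 + pKa2) / 2
pI = (1.91 + 8.13) / 2
pI = 5.02

5.02


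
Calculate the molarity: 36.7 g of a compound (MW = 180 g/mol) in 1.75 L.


C = (mass / MW) / volume
C = (36.7 / 180) / 1.75
C = 0.1165 M

0.1165 M


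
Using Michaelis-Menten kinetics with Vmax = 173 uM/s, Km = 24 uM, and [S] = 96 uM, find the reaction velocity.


v = Vmax * [S] / (Km + [S])
v = 173 * 96 / (24 + 96)
v = 138.4 uM/s

138.4 uM/s


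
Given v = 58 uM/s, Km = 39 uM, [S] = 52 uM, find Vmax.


Vmax = v * (Km + [S]) / [S]
Vmax = 58 * (39 + 52) / 52
Vmax = 101.5 uM/s

101.5 uM/s


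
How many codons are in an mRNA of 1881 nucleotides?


codons = nucleotides / 3
codons = 1881 / 3 = 627

627


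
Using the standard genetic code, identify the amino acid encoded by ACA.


Standard genetic code lookup.
Codon ACA -> Thr

Thr


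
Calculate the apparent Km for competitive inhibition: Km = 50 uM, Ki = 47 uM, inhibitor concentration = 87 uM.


Km_app = Km * (1 + [I]/Ki)
Km_app = 50 * (1 + 87/47)
Km_app = 142.5532 uM

142.5532 uM


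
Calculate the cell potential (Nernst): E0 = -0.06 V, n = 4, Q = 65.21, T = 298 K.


E = E0 - (RT/nF) * ln(Q)
E = -0.06 - (8.314 * 298 / (4 * 96485)) * ln(65.21)
E = -0.0868 V

-0.0868 V


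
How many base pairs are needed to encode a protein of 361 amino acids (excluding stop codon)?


Each amino acid = 1 codon = 3 bp
bp = 361 * 3 = 1083 bp

1083 bp


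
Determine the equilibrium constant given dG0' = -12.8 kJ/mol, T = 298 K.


Keq = exp(-dG0 * 1000 / (R * T))
Keq = exp(-(-12.8) * 1000 / (8.314 * 298))
Keq = 175.2736

175.2736


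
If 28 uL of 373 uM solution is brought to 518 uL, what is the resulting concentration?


C2 = C1 * V1 / V2
C2 = 373 * 28 / 518
C2 = 20.1622 uM

20.1622 uM


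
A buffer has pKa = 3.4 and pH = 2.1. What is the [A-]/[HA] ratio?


[A-]/[HA] = 10^(pH - pKa)
= 10^(2.1 - 3.4)
= 0.0501

0.0501


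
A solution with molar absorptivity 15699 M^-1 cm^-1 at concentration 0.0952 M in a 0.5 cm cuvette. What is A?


A = epsilon * c * l
A = 15699 * 0.0952 * 0.5
A = 747.2724

747.2724


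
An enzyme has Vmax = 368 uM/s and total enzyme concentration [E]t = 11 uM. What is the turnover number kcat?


kcat = Vmax / [E]t
kcat = 368 / 11
kcat = 33.4545 s^-1

33.4545 s^-1


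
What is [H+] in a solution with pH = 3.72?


[H+] = 10^(-pH)
[H+] = 10^(-3.72)
[H+] = 1.905e-04 M

1.905e-04 M


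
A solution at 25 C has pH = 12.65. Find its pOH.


pOH = 14 - pH
pOH = 14 - 12.65
pOH = 1.35

1.35


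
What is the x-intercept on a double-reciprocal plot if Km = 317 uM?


x-intercept = -1/Km
= -1/317
= -0.0032 1/uM

-0.0032 1/uM


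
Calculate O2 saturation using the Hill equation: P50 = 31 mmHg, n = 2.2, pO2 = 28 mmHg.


Y = pO2^n / (P50^n + pO2^n)
Y = 28^2.2 / (31^2.2 + 28^2.2)
Y = 44.43%

44.43%


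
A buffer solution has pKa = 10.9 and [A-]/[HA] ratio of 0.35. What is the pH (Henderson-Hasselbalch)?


pH = pKa + log10([A-]/[HA])
pH = 10.9 + log10(0.35)
pH = 10.4441

10.4441


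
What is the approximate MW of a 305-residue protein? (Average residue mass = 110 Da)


MW = n_residues * 110 Da
MW = 305 * 110
MW = 33550 Da

33550 Da


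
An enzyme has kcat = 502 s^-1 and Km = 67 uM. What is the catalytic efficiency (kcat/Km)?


Catalytic efficiency = kcat / Km
= 502 / 67
= 7.4925 uM^-1*s^-1

7.4925 uM^-1*s^-1


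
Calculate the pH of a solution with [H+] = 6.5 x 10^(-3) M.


pH = -log10([H+])
pH = -log10(6.5 x 10^(-3))
pH = 2.1871

2.1871


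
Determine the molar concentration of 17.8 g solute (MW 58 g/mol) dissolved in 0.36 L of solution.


C = (mass / MW) / volume
C = (17.8 / 58) / 0.36
C = 0.8525 M

0.8525 M


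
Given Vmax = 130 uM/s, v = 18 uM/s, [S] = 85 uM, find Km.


Km = [S] * (Vmax - v) / v
Km = 85 * (130 - 18) / 18
Km = 528.8889 uM

528.8889 uM


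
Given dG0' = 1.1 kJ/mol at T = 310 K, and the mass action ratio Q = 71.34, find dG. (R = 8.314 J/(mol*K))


dG = dG0' + RT * ln(Q) / 1000
dG = 1.1 + 8.314 * 310 * ln(71.34) / 1000
dG = 12.0987 kJ/mol

12.0987 kJ/mol


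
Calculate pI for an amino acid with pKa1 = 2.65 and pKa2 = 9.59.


pI = (pKa1 + pKa2) / 2
pI = (2.65 + 9.59) / 2
pI = 6.12

6.12


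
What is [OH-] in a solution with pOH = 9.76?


[OH-] = 10^(-pOH)
[OH-] = 10^(-9.76)
[OH-] = 1.738e-10 M

1.738e-10 M


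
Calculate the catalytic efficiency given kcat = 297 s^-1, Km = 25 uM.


Catalytic efficiency = kcat / Km
= 297 / 25
= 11.88 uM^-1*s^-1

11.88 uM^-1*s^-1


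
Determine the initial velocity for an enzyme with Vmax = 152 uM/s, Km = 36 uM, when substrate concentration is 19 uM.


v = Vmax * [S] / (Km + [S])
v = 152 * 19 / (36 + 19)
v = 52.5091 uM/s

52.5091 uM/s


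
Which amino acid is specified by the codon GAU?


Standard genetic code lookup.
Codon GAU -> Asp

Asp


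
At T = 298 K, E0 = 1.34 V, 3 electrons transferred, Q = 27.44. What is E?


E = E0 - (RT/nF) * ln(Q)
E = 1.34 - (8.314 * 298 / (3 * 96485)) * ln(27.44)
E = 1.3117 V

1.3117 V


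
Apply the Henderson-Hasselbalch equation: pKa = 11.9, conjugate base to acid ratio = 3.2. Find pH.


pH = pKa + log10([A-]/[HA])
pH = 11.9 + log10(3.2)
pH = 12.4051

12.4051


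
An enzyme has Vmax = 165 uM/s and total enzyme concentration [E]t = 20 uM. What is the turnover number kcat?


kcat = Vmax / [E]t
kcat = 165 / 20
kcat = 8.25 s^-1

8.25 s^-1


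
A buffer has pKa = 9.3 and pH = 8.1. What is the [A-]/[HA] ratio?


[A-]/[HA] = 10^(pH - pKa)
= 10^(8.1 - 9.3)
= 0.0631

0.0631


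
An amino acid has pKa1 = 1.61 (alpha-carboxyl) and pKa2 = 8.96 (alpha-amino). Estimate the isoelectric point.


pI = (pKa1 + pKa2) / 2
pI = (1.61 + 8.96) / 2
pI = 5.285

5.285


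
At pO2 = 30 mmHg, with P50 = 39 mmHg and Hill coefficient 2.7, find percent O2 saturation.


Y = pO2^n / (P50^n + pO2^n)
Y = 30^2.7 / (39^2.7 + 30^2.7)
Y = 33.0%

33.0%


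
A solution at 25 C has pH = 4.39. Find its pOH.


pOH = 14 - pH
pOH = 14 - 4.39
pOH = 9.61

9.61


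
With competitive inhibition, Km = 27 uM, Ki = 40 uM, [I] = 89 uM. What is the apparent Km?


Km_app = Km * (1 + [I]/Ki)
Km_app = 27 * (1 + 89/40)
Km_app = 87.075 uM

87.075 uM


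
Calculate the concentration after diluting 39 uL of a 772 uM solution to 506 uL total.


C2 = C1 * V1 / V2
C2 = 772 * 39 / 506
C2 = 59.502 uM

59.502 uM


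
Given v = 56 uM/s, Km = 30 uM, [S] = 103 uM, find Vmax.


Vmax = v * (Km + [S]) / [S]
Vmax = 56 * (30 + 103) / 103
Vmax = 72.3107 uM/s

72.3107 uM/s


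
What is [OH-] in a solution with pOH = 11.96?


[OH-] = 10^(-pOH)
[OH-] = 10^(-11.96)
[OH-] = 1.096e-12 M

1.096e-12 M


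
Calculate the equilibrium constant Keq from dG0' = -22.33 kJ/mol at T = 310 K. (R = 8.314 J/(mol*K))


Keq = exp(-dG0 * 1000 / (R * T))
Keq = exp(-(-22.33) * 1000 / (8.314 * 310))
Keq = 5790.4853

5790.4853


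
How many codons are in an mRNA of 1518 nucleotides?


codons = nucleotides / 3
codons = 1518 / 3 = 506

506


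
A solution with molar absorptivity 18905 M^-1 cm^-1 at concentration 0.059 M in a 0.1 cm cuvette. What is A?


A = epsilon * c * l
A = 18905 * 0.059 * 0.1
A = 111.5395

111.5395


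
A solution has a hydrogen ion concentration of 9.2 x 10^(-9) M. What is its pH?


pH = -log10([H+])
pH = -log10(9.2 x 10^(-9))
pH = 8.0362

8.0362


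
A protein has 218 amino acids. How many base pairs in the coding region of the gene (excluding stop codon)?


Each amino acid = 1 codon = 3 bp
bp = 218 * 3 = 654 bp

654 bp


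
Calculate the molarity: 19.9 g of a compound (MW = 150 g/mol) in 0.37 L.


C = (mass / MW) / volume
C = (19.9 / 150) / 0.37
C = 0.3586 M

0.3586 M


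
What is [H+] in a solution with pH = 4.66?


[H+] = 10^(-pH)
[H+] = 10^(-4.66)
[H+] = 2.188e-05 M

2.188e-05 M


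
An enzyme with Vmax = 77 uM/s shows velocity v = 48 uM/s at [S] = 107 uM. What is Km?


Km = [S] * (Vmax - v) / v
Km = 107 * (77 - 48) / 48
Km = 64.6458 uM

64.6458 uM
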